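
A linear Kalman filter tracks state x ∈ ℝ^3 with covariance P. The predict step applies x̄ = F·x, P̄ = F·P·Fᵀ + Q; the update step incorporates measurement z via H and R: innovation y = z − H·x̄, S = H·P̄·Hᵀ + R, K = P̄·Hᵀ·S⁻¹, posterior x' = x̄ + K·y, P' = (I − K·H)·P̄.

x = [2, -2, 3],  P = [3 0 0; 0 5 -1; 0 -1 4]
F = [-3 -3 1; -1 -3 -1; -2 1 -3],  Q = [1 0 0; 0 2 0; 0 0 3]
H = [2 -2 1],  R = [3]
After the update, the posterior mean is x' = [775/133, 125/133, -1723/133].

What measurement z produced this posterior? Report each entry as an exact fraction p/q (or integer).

z = [-3]

x̄ = F·x = [3, 1, -15]
P̄ = F·P·Fᵀ + Q = [83 50 -19; 50 48 -5; -19 -5 62]
S = H·P̄·Hᵀ + R = [133]
K = P̄·Hᵀ·S⁻¹ = [47/133; -1/133; 34/133]
x' − x̄ = [376/133, -8/133, 272/133] = K·y
y = (KᵀK)⁻¹·Kᵀ·(x' − x̄) = [8]
z = y + H·x̄ = [8] + [-11] = [-3]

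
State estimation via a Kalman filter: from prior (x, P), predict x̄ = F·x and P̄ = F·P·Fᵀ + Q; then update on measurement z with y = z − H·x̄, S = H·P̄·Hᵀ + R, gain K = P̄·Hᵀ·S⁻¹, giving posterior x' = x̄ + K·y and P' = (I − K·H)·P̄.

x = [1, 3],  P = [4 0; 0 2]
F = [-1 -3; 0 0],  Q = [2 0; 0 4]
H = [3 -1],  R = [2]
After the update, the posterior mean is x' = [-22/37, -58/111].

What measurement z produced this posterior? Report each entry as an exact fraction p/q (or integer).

z = [-1]

x̄ = F·x = [-10, 0]
P̄ = F·P·Fᵀ + Q = [24 0; 0 4]
S = H·P̄·Hᵀ + R = [222]
K = P̄·Hᵀ·S⁻¹ = [12/37; -2/111]
x' − x̄ = [348/37, -58/111] = K·y
y = (KᵀK)⁻¹·Kᵀ·(x' − x̄) = [29]
z = y + H·x̄ = [29] + [-30] = [-1]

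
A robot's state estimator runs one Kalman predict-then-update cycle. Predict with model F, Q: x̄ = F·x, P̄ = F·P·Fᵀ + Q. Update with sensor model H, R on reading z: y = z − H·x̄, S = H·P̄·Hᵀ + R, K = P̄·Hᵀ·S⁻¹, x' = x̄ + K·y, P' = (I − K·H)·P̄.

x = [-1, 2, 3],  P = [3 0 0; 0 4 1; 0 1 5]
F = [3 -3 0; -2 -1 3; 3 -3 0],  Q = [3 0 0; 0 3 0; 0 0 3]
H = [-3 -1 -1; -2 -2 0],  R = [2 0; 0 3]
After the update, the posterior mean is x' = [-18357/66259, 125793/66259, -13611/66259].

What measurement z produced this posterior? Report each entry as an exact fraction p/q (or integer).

x̄ = F·x = [-9, 9, -9]
P̄ = F·P·Fᵀ + Q = [66 -15 63; -15 58 -15; 63 -15 66]
S = H·P̄·Hᵀ + R = [978 488; 488 379]
K = P̄·Hᵀ·S⁻¹ = [-21729/66259 10146/66259; 21363/66259 -42542/66259; -22056/66259 11616/66259]
x' − x̄ = [577974/66259, -470538/66259, 582720/66259] = K·y
y = (KᵀK)⁻¹·Kᵀ·(x' − x̄) = [-28, -3]
z = y + H·x̄ = [-28, -3] + [27, 0] = [-1, -3]

z = [-1, -3]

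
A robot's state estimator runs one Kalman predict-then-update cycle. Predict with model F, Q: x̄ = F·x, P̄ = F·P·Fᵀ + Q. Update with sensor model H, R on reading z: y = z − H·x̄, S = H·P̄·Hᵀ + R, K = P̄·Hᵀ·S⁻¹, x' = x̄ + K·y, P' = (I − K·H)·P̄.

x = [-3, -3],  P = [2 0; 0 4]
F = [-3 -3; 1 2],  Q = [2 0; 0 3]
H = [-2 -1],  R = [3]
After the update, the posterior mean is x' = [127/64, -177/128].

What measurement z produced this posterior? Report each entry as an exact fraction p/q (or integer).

x̄ = F·x = [18, -9]
P̄ = F·P·Fᵀ + Q = [56 -30; -30 21]
S = H·P̄·Hᵀ + R = [128]
K = P̄·Hᵀ·S⁻¹ = [-41/64; 39/128]
x' − x̄ = [-1025/64, 975/128] = K·y
y = (KᵀK)⁻¹·Kᵀ·(x' − x̄) = [25]
z = y + H·x̄ = [25] + [-27] = [-2]

z = [-2]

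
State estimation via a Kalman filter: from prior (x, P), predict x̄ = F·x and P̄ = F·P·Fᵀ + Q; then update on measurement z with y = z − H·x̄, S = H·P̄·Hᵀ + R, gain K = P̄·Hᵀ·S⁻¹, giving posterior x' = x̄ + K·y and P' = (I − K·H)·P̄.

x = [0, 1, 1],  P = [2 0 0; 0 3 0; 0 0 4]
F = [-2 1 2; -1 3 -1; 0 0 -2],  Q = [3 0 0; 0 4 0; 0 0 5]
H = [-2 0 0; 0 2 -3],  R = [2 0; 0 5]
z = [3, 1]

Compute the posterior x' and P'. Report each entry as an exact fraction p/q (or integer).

x' = [-5916/4139, 4678/4139, 3433/8278]
P' = [2008/4139 -835/4139 -605/4139; -835/4139 99743/4139 64437/4139; -605/4139 64437/4139 87601/8278]

x̄ = F·x = [3, 2, -2]
P̄ = F·P·Fᵀ + Q = [30 5 -16; 5 37 8; -16 8 21]
y = z − H·x̄ = [9, -9]
S = H·P̄·Hᵀ + R = [122 -116; -116 246]
K = P̄·Hᵀ·S⁻¹ = [-2008/4139 29/4139; 835/4139 1235/4139; 605/4139 -1011/8278]
x' = x̄ + K·y = [-5916/4139, 4678/4139, 3433/8278]
P' = (I − K·H)·P̄ = [2008/4139 -835/4139 -605/4139; -835/4139 99743/4139 64437/4139; -605/4139 64437/4139 87601/8278]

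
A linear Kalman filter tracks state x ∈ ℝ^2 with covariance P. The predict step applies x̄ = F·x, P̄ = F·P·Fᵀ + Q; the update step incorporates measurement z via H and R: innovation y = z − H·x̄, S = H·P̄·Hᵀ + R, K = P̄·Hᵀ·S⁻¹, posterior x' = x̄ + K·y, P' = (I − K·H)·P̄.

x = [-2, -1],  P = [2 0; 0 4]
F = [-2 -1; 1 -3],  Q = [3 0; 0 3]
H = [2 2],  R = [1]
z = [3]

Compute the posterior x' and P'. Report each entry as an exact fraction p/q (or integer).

x̄ = F·x = [5, 1]
P̄ = F·P·Fᵀ + Q = [15 8; 8 41]
y = z − H·x̄ = [-9]
S = H·P̄·Hᵀ + R = [289]
K = P̄·Hᵀ·S⁻¹ = [46/289; 98/289]
x' = x̄ + K·y = [1031/289, -593/289]
P' = (I − K·H)·P̄ = [2219/289 -2196/289; -2196/289 2245/289]

x' = [1031/289, -593/289]
P' = [2219/289 -2196/289; -2196/289 2245/289]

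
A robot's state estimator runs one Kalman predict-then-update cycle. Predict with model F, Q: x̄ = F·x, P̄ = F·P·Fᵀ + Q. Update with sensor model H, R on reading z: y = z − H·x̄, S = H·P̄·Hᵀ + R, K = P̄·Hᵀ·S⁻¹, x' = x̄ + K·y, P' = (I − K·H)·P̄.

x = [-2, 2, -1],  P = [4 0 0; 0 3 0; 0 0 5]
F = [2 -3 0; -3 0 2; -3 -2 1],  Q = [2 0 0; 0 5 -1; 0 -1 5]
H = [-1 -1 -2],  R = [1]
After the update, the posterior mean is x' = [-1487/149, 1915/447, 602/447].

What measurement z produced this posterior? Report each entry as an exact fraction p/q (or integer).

x̄ = F·x = [-10, 4, 1]
P̄ = F·P·Fᵀ + Q = [45 -24 -6; -24 61 45; -6 45 58]
S = H·P̄·Hᵀ + R = [447]
K = P̄·Hᵀ·S⁻¹ = [-3/149; -127/447; -155/447]
x' − x̄ = [3/149, 127/447, 155/447] = K·y
y = (KᵀK)⁻¹·Kᵀ·(x' − x̄) = [-1]
z = y + H·x̄ = [-1] + [4] = [3]

z = [3]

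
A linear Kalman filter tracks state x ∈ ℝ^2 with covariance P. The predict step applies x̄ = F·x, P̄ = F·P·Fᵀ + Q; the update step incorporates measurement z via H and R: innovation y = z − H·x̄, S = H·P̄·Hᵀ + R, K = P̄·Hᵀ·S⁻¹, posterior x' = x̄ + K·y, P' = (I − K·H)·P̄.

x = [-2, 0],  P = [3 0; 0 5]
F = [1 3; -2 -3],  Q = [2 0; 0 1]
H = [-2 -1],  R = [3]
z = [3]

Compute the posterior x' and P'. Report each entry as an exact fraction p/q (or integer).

x' = [-87/19, 120/19]
P' = [449/57 -751/57; -751/57 1370/57]

x̄ = F·x = [-2, 4]
P̄ = F·P·Fᵀ + Q = [50 -51; -51 58]
y = z − H·x̄ = [3]
S = H·P̄·Hᵀ + R = [57]
K = P̄·Hᵀ·S⁻¹ = [-49/57; 44/57]
x' = x̄ + K·y = [-87/19, 120/19]
P' = (I − K·H)·P̄ = [449/57 -751/57; -751/57 1370/57]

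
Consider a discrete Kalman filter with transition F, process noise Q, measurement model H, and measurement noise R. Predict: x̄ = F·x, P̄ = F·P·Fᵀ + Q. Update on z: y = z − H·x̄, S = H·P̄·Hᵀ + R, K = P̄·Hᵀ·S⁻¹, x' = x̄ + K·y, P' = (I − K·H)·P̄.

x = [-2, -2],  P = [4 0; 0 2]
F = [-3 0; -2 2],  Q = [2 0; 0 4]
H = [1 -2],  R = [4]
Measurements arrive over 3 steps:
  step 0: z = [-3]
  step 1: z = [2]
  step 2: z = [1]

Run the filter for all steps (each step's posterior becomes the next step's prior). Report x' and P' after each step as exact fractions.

step 0: x' = [219/29, 144/29], P' = [1052/29 536/29; 536/29 300/29]
step 1: x' = [-1088/1101, -410/367], P' = [170012/1101 27224/367; 27224/367 13404/367]
step 2: x' = [-5683/1675, -205076/92125], P' = [97972/335 236344/1675; 236344/1675 6353268/92125]

step 0: x̄ = F·x = [6, 0]
step 0: P̄ = F·P·Fᵀ + Q = [38 24; 24 28]
step 0: y = z − H·x̄ = [-9]
step 0: S = H·P̄·Hᵀ + R = [58]
step 0: K = P̄·Hᵀ·S⁻¹ = [-5/29; -16/29]
step 0: x' = x̄ + K·y = [219/29, 144/29]
step 0: P' = (I − K·H)·P̄ = [1052/29 536/29; 536/29 300/29]
step 1: x̄ = F·x = [-657/29, -150/29]
step 1: P̄ = F·P·Fᵀ + Q = [9526/29 3096/29; 3096/29 1236/29]
step 1: y = z − H·x̄ = [415/29]
step 1: S = H·P̄·Hᵀ + R = [2202/29]
step 1: K = P̄·Hᵀ·S⁻¹ = [1667/1101; 104/367]
step 1: x' = x̄ + K·y = [-1088/1101, -410/367]
step 1: P' = (I − K·H)·P̄ = [170012/1101 27224/367; 27224/367 13404/367]
step 2: x̄ = F·x = [1088/367, -284/1101]
step 2: P̄ = F·P·Fᵀ + Q = [510770/367 176680/367; 176680/367 191924/1101]
step 2: y = z − H·x̄ = [-2731/1101]
step 2: S = H·P̄·Hᵀ + R = [184250/1101]
step 2: K = P̄·Hᵀ·S⁻¹ = [4293/1675; 73096/92125]
step 2: x' = x̄ + K·y = [-5683/1675, -205076/92125]
step 2: P' = (I − K·H)·P̄ = [97972/335 236344/1675; 236344/1675 6353268/92125]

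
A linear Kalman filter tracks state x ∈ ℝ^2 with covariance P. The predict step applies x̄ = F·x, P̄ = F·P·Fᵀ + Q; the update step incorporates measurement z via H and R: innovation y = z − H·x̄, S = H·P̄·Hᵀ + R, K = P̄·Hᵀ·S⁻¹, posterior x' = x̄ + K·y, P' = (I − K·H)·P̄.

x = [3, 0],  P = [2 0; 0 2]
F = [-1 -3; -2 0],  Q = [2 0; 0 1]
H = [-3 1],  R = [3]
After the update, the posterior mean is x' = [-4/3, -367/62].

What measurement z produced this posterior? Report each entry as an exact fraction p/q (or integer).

x̄ = F·x = [-3, -6]
P̄ = F·P·Fᵀ + Q = [22 4; 4 9]
S = H·P̄·Hᵀ + R = [186]
K = P̄·Hᵀ·S⁻¹ = [-1/3; -1/62]
x' − x̄ = [5/3, 5/62] = K·y
y = (KᵀK)⁻¹·Kᵀ·(x' − x̄) = [-5]
z = y + H·x̄ = [-5] + [3] = [-2]

z = [-2]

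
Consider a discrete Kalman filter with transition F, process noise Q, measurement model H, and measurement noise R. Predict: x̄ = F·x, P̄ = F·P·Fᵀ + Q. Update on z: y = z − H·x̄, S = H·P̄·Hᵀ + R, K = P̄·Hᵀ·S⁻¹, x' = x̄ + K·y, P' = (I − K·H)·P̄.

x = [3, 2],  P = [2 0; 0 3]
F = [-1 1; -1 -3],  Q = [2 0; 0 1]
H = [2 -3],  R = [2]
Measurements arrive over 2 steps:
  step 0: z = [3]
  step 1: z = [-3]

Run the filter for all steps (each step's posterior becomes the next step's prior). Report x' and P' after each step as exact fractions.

step 0: x̄ = F·x = [-1, -9]
step 0: P̄ = F·P·Fᵀ + Q = [7 -7; -7 30]
step 0: y = z − H·x̄ = [-22]
step 0: S = H·P̄·Hᵀ + R = [384]
step 0: K = P̄·Hᵀ·S⁻¹ = [35/384; -13/48]
step 0: x' = x̄ + K·y = [-577/192, -73/24]
step 0: P' = (I − K·H)·P̄ = [1463/384 119/48; 119/48 11/6]
step 1: x̄ = F·x = [-7/192, 2329/192]
step 1: P̄ = F·P·Fᵀ + Q = [1031/384 1255/384; 1255/384 13895/384]
step 1: y = z − H·x̄ = [6425/192]
step 1: S = H·P̄·Hᵀ + R = [114887/384]
step 1: K = P̄·Hᵀ·S⁻¹ = [-13/877; -39175/114887]
step 1: x' = x̄ + K·y = [-467/877, 82669/114887]
step 1: P' = (I − K·H)·P̄ = [2297/877 1540/877; 1540/877 160610/114887]

step 0: x' = [-577/192, -73/24], P' = [1463/384 119/48; 119/48 11/6]
step 1: x' = [-467/877, 82669/114887], P' = [2297/877 1540/877; 1540/877 160610/114887]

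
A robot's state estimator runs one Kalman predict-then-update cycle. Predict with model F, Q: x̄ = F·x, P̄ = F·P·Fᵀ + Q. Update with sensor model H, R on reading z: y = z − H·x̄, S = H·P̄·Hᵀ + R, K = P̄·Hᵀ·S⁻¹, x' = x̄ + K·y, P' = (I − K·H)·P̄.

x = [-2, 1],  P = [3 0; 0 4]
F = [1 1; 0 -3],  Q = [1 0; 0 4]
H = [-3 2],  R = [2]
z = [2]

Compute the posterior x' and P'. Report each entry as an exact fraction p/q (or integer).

x' = [-103/63, -277/189]
P' = [40/21 172/63; 172/63 832/189]

x̄ = F·x = [-1, -3]
P̄ = F·P·Fᵀ + Q = [8 -12; -12 40]
y = z − H·x̄ = [5]
S = H·P̄·Hᵀ + R = [378]
K = P̄·Hᵀ·S⁻¹ = [-8/63; 58/189]
x' = x̄ + K·y = [-103/63, -277/189]
P' = (I − K·H)·P̄ = [40/21 172/63; 172/63 832/189]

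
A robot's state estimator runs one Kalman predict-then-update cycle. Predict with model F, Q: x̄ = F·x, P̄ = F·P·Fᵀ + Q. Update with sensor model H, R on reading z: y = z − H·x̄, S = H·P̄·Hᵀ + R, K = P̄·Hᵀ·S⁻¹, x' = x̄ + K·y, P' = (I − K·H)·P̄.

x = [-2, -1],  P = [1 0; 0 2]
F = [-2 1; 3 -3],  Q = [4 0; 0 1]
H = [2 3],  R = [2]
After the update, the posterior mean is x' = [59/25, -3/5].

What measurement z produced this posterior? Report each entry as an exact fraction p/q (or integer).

z = [3]

x̄ = F·x = [3, -3]
P̄ = F·P·Fᵀ + Q = [10 -12; -12 28]
S = H·P̄·Hᵀ + R = [150]
K = P̄·Hᵀ·S⁻¹ = [-8/75; 2/5]
x' − x̄ = [-16/25, 12/5] = K·y
y = (KᵀK)⁻¹·Kᵀ·(x' − x̄) = [6]
z = y + H·x̄ = [6] + [-3] = [3]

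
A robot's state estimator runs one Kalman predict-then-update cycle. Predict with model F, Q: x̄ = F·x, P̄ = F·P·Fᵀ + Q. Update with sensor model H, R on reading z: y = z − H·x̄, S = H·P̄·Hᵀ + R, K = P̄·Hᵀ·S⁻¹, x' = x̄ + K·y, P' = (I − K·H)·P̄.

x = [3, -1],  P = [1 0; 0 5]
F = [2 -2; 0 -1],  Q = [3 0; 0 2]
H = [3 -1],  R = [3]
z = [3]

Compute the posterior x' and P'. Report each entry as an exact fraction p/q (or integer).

x' = [124/193, -267/193]
P' = [170/193 297/193; 297/193 822/193]

x̄ = F·x = [8, 1]
P̄ = F·P·Fᵀ + Q = [27 10; 10 7]
y = z − H·x̄ = [-20]
S = H·P̄·Hᵀ + R = [193]
K = P̄·Hᵀ·S⁻¹ = [71/193; 23/193]
x' = x̄ + K·y = [124/193, -267/193]
P' = (I − K·H)·P̄ = [170/193 297/193; 297/193 822/193]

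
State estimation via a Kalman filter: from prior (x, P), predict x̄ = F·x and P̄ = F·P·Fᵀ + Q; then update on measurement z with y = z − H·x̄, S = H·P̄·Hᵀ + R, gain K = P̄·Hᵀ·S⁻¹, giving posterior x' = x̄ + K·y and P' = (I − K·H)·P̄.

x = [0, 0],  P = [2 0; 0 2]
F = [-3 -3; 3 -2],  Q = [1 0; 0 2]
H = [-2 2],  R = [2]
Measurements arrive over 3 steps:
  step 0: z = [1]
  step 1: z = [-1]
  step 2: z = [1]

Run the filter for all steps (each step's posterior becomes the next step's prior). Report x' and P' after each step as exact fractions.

step 0: x' = [-43/155, 34/155], P' = [2037/155 1994/155; 1994/155 2028/155]
step 1: x' = [-125480/199661, -225457/199661], P' = [818194/199661 733415/199661; 733415/199661 748389/199661]
step 2: x' = [66910058/79406333, 105535057/79406333], P' = [308365984/79406333 275791949/79406333; 275791949/79406333 282821250/79406333]

step 0: x̄ = F·x = [0, 0]
step 0: P̄ = F·P·Fᵀ + Q = [37 -6; -6 28]
step 0: y = z − H·x̄ = [1]
step 0: S = H·P̄·Hᵀ + R = [310]
step 0: K = P̄·Hᵀ·S⁻¹ = [-43/155; 34/155]
step 0: x' = x̄ + K·y = [-43/155, 34/155]
step 0: P' = (I − K·H)·P̄ = [2037/155 1994/155; 1994/155 2028/155]
step 1: x̄ = F·x = [27/155, -197/155]
step 1: P̄ = F·P·Fᵀ + Q = [72632/155 -12147/155; -12147/155 2827/155]
step 1: y = z − H·x̄ = [293/155]
step 1: S = H·P̄·Hᵀ + R = [399322/155]
step 1: K = P̄·Hᵀ·S⁻¹ = [-84779/199661; 14974/199661]
step 1: x' = x̄ + K·y = [-125480/199661, -225457/199661]
step 1: P' = (I − K·H)·P̄ = [818194/199661 733415/199661; 733415/199661 748389/199661]
step 2: x̄ = F·x = [1052811/199661, 74474/199661]
step 2: P̄ = F·P·Fᵀ + Q = [27500378/199661 -5073657/199661; -5073657/199661 1955644/199661]
step 2: y = z − H·x̄ = [2156335/199661]
step 2: S = H·P̄·Hᵀ + R = [158812666/199661]
step 2: K = P̄·Hᵀ·S⁻¹ = [-32574035/79406333; 7029301/79406333]
step 2: x' = x̄ + K·y = [66910058/79406333, 105535057/79406333]
step 2: P' = (I − K·H)·P̄ = [308365984/79406333 275791949/79406333; 275791949/79406333 282821250/79406333]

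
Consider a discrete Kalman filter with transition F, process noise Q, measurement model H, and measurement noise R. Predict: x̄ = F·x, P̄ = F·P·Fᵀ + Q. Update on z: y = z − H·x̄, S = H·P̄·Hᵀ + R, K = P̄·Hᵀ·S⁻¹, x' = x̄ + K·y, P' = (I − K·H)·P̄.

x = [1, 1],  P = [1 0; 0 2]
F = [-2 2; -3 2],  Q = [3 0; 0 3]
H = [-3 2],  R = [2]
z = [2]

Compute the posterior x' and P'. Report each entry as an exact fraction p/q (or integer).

x̄ = F·x = [0, -1]
P̄ = F·P·Fᵀ + Q = [15 14; 14 20]
y = z − H·x̄ = [4]
S = H·P̄·Hᵀ + R = [49]
K = P̄·Hᵀ·S⁻¹ = [-17/49; -2/49]
x' = x̄ + K·y = [-68/49, -57/49]
P' = (I − K·H)·P̄ = [446/49 652/49; 652/49 976/49]

x' = [-68/49, -57/49]
P' = [446/49 652/49; 652/49 976/49]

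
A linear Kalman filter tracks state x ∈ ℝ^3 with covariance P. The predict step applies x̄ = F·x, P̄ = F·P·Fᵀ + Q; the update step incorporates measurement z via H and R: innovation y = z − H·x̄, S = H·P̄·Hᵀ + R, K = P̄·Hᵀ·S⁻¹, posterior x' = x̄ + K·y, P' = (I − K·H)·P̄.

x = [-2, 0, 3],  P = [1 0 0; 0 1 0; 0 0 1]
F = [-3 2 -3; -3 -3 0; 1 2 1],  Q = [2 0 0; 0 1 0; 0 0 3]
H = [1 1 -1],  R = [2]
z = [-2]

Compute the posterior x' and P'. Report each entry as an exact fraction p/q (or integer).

x' = [-181/41, 184/41, 81/41]
P' = [1127/82 -653/82 208/41; -653/82 597/82 -59/41; 208/41 -59/41 169/41]

x̄ = F·x = [-3, 6, 1]
P̄ = F·P·Fᵀ + Q = [24 3 -2; 3 19 -9; -2 -9 9]
y = z − H·x̄ = [-4]
S = H·P̄·Hᵀ + R = [82]
K = P̄·Hᵀ·S⁻¹ = [29/82; 31/82; -10/41]
x' = x̄ + K·y = [-181/41, 184/41, 81/41]
P' = (I − K·H)·P̄ = [1127/82 -653/82 208/41; -653/82 597/82 -59/41; 208/41 -59/41 169/41]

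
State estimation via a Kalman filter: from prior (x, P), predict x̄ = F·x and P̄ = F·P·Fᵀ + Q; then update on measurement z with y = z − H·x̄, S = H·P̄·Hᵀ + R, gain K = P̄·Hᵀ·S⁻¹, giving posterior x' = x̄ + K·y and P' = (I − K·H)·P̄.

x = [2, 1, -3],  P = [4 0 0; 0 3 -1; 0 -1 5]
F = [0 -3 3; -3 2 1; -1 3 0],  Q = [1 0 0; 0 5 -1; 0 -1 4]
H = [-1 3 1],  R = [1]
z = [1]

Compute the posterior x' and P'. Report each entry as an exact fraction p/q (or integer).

x̄ = F·x = [-12, -7, 1]
P̄ = F·P·Fᵀ + Q = [91 -6 -36; -6 54 26; -36 26 35]
y = z − H·x̄ = [9]
S = H·P̄·Hᵀ + R = [877]
K = P̄·Hᵀ·S⁻¹ = [-145/877; 194/877; 149/877]
x' = x̄ + K·y = [-11829/877, -4393/877, 2218/877]
P' = (I − K·H)·P̄ = [58782/877 22868/877 -9967/877; 22868/877 9722/877 -6104/877; -9967/877 -6104/877 8494/877]

x' = [-11829/877, -4393/877, 2218/877]
P' = [58782/877 22868/877 -9967/877; 22868/877 9722/877 -6104/877; -9967/877 -6104/877 8494/877]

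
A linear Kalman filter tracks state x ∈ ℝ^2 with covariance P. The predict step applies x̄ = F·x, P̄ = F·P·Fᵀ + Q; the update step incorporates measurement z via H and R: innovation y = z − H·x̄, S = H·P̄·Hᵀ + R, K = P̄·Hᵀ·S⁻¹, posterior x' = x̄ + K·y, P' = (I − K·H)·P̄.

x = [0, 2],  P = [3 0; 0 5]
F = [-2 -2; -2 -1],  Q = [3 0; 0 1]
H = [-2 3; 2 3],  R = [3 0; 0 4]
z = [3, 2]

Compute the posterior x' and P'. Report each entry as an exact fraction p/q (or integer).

x' = [-3096/11443, 9270/11443]
P' = [4809/11443 570/11443; 570/11443 2152/11443]

x̄ = F·x = [-4, -2]
P̄ = F·P·Fᵀ + Q = [35 22; 22 18]
y = z − H·x̄ = [1, 16]
S = H·P̄·Hᵀ + R = [41 22; 22 570]
K = P̄·Hᵀ·S⁻¹ = [-2636/11443 2832/11443; 1772/11443 1899/11443]
x' = x̄ + K·y = [-3096/11443, 9270/11443]
P' = (I − K·H)·P̄ = [4809/11443 570/11443; 570/11443 2152/11443]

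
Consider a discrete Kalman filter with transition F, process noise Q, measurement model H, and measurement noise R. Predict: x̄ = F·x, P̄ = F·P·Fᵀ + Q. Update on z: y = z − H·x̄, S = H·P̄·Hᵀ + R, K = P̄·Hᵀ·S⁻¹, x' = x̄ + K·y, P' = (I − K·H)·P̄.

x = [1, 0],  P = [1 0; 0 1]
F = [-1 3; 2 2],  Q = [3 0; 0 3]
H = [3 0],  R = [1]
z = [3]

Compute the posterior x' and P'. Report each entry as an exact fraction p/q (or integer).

x' = [58/59, 154/59]
P' = [13/118 2/59; 2/59 577/59]

x̄ = F·x = [-1, 2]
P̄ = F·P·Fᵀ + Q = [13 4; 4 11]
y = z − H·x̄ = [6]
S = H·P̄·Hᵀ + R = [118]
K = P̄·Hᵀ·S⁻¹ = [39/118; 6/59]
x' = x̄ + K·y = [58/59, 154/59]
P' = (I − K·H)·P̄ = [13/118 2/59; 2/59 577/59]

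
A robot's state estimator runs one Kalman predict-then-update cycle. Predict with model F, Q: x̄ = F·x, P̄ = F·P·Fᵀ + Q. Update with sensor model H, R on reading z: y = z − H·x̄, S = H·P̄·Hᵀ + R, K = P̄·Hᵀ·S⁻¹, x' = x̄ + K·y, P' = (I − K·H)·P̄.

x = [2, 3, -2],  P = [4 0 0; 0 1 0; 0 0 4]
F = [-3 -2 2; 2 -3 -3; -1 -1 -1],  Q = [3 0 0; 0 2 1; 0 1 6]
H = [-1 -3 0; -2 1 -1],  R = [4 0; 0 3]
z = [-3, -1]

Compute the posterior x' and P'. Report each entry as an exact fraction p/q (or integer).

x̄ = F·x = [-16, 1, -3]
P̄ = F·P·Fᵀ + Q = [59 -42 6; -42 63 8; 6 8 15]
y = z − H·x̄ = [-16, -37]
S = H·P̄·Hᵀ + R = [378 -251; -251 493]
K = P̄·Hᵀ·S⁻¹ = [-8635/123353 -45931/123353; -37582/123353 15645/123353; -19559/123353 -14712/123353]
x' = x̄ + K·y = [-136041/123353, 145800/123353, 487229/123353]
P' = (I − K·H)·P̄ = [231826/123353 -65762/123353 -391621/123353; -65762/123353 72030/123353 156619/123353; -391621/123353 156619/123353 983997/123353]

x' = [-136041/123353, 145800/123353, 487229/123353]
P' = [231826/123353 -65762/123353 -391621/123353; -65762/123353 72030/123353 156619/123353; -391621/123353 156619/123353 983997/123353]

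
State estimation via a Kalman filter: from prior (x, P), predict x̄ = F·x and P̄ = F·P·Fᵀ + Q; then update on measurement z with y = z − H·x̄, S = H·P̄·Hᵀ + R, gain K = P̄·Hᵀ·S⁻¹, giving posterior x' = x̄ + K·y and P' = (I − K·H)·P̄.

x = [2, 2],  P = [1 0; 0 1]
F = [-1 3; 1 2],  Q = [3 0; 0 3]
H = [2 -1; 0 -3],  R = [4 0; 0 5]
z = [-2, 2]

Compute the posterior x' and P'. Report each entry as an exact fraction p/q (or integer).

x' = [-845/838, -101/419]
P' = [3499/3352 445/1676; 445/1676 435/838]

x̄ = F·x = [4, 6]
P̄ = F·P·Fᵀ + Q = [13 5; 5 8]
y = z − H·x̄ = [-4, 20]
S = H·P̄·Hᵀ + R = [44 -6; -6 77]
K = P̄·Hᵀ·S⁻¹ = [1527/3352 -267/1676; 5/1676 -261/838]
x' = x̄ + K·y = [-845/838, -101/419]
P' = (I − K·H)·P̄ = [3499/3352 445/1676; 445/1676 435/838]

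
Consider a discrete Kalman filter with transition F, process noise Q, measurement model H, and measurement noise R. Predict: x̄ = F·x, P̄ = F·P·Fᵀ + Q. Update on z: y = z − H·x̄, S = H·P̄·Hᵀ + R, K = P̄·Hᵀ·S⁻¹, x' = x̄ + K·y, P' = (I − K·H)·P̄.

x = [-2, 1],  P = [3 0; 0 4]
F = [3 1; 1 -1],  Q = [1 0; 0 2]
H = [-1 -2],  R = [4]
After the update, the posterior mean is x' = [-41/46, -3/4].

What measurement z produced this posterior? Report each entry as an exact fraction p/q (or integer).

z = [2]

x̄ = F·x = [-5, -3]
P̄ = F·P·Fᵀ + Q = [32 5; 5 9]
S = H·P̄·Hᵀ + R = [92]
K = P̄·Hᵀ·S⁻¹ = [-21/46; -1/4]
x' − x̄ = [189/46, 9/4] = K·y
y = (KᵀK)⁻¹·Kᵀ·(x' − x̄) = [-9]
z = y + H·x̄ = [-9] + [11] = [2]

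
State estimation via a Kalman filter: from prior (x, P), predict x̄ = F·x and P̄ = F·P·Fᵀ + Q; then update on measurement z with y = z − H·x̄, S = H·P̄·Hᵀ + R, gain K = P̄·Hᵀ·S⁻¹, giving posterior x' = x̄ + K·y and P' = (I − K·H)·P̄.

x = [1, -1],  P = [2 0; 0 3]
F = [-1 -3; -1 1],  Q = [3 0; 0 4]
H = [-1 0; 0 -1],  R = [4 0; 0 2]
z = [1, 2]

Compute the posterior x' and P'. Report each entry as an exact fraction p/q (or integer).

x̄ = F·x = [2, -2]
P̄ = F·P·Fᵀ + Q = [32 -7; -7 9]
y = z − H·x̄ = [3, 0]
S = H·P̄·Hᵀ + R = [36 -7; -7 11]
K = P̄·Hᵀ·S⁻¹ = [-303/347 28/347; 14/347 -275/347]
x' = x̄ + K·y = [-215/347, -652/347]
P' = (I − K·H)·P̄ = [1212/347 -56/347; -56/347 550/347]

x' = [-215/347, -652/347]
P' = [1212/347 -56/347; -56/347 550/347]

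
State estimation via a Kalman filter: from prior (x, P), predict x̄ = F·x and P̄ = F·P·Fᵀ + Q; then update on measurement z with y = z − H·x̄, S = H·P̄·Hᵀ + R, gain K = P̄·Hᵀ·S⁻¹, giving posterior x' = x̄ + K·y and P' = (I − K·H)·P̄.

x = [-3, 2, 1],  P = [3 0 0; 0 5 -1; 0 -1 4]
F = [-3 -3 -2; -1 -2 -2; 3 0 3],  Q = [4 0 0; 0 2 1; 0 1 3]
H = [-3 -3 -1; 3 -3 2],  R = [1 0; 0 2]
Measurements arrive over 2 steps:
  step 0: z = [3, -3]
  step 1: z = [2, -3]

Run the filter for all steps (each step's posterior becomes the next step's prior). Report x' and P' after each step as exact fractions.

step 0: x' = [1236494/407765, -549903/407765, -3285894/407765], P' = [2190679/407765 -709503/407765 -4352034/407765; -709503/407765 259701/407765 1409438/407765; -4352034/407765 1409438/407765 8780694/407765]
step 1: x' = [8813888553/13530401495, -330704982/1040800115, -39364753968/13530401495], P' = [16644845042/13530401495 -397894498/1040800115 -31699273572/13530401495; -397894498/1040800115 200020536/1040800115 755350268/1040800115; -31699273572/13530401495 755350268/1040800115 64651918992/13530401495]

step 0: x̄ = F·x = [1, -3, -6]
step 0: P̄ = F·P·Fᵀ + Q = [80 45 -42; 45 33 -26; -42 -26 66]
step 0: y = z − H·x̄ = [-9, -3]
step 0: S = H·P̄·Hᵀ + R = [1486 -99; -99 281]
step 0: K = P̄·Hᵀ·S⁻¹ = [-91494/407765 -1761/407765; -60032/407765 -44368/407765; 47094/407765 138486/407765]
step 0: x' = x̄ + K·y = [1236494/407765, -549903/407765, -3285894/407765]
step 0: P' = (I − K·H)·P̄ = [2190679/407765 -709503/407765 -4352034/407765; -709503/407765 259701/407765 1409438/407765; -4352034/407765 1409438/407765 8780694/407765]
step 1: x̄ = F·x = [902403/81553, 1287020/81553, -1229640/81553]
step 1: P̄ = F·P·Fᵀ + Q = [2145010/81553 3229120/81553 -2683836/81553; 3229120/81553 6039429/81553 -4775948/81553; -2683836/81553 -4775948/81553 4325808/81553]
step 1: y = z − H·x̄ = [5501735/81553, 3368472/81553]
step 1: S = H·P̄·Hᵀ + R = [91432768/81553 64880523/81553; 64880523/81553 58107473/81553]
step 1: K = P̄·Hᵀ·S⁻¹ = [-2717376132/13530401495 1026936702/13530401495; -161728382/1040800115 -141522283/1040800115; 987241272/13530401495 2373678408/13530401495]
step 1: x' = x̄ + K·y = [8813888553/13530401495, -330704982/1040800115, -39364753968/13530401495]
step 1: P' = (I − K·H)·P̄ = [16644845042/13530401495 -397894498/1040800115 -31699273572/13530401495; -397894498/1040800115 200020536/1040800115 755350268/1040800115; -31699273572/13530401495 755350268/1040800115 64651918992/13530401495]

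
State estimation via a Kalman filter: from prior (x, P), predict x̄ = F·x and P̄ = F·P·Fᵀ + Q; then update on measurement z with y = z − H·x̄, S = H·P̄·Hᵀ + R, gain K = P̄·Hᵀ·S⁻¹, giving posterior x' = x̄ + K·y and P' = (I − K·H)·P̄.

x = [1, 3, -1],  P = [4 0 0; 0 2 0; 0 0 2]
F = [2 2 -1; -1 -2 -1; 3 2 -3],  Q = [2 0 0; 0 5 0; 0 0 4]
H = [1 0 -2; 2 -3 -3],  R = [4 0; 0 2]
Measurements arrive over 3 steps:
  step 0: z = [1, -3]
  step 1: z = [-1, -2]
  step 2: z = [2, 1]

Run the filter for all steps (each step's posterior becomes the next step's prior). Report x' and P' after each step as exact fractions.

step 0: x̄ = F·x = [9, -6, 12]
step 0: P̄ = F·P·Fᵀ + Q = [28 -14 38; -14 19 -14; 38 -14 66]
step 0: y = z − H·x̄ = [16, -3]
step 0: S = H·P̄·Hᵀ + R = [144 144; 144 339]
step 0: K = P̄·Hᵀ·S⁻¹ = [-97/195 32/195; 1823/4680 -19/65; -3391/4680 14/195]
step 0: x' = x̄ + K·y = [107/195, 649/585, 112/585]
step 0: P' = (I − K·H)·P̄ = [1316/195 4/195 284/65; 4/195 2287/2340 -1799/2340; 284/65 -1799/2340 8503/2340]
step 1: x̄ = F·x = [1828/585, -577/195, 385/117]
step 1: P̄ = F·P·Fᵀ + Q = [52183/2340 -4749/260 10453/468; -4749/260 19529/780 -2573/156; 10453/468 -2573/156 15059/468]
step 1: y = z − H·x̄ = [479/195, -4244/585]
step 1: S = H·P̄·Hᵀ + R = [51221/780 14489/390; 14489/390 152338/585]
step 1: K = P̄·Hᵀ·S⁻¹ = [-49342083/110355559 20765984/110355559; 43124119/110355559 -32495259/110355559; -76192709/110355559 9861388/110355559]
step 1: x' = x̄ + K·y = [72982141/110355559, 15134642/110355559, 104433842/110355559]
step 1: P' = (I − K·H)·P̄ = [684545780/110355559 1562808/110355559 440957056/110355559; 1562808/110355559 108172212/110355559 -85466834/110355559; 440957056/110355559 -85466834/110355559 372863946/110355559]
step 2: x̄ = F·x = [71799724/110355559, -207685267/110355559, -64085819/110355559]
step 2: P̄ = F·P·Fᵀ + Q = [2354988608/110355559 -1879250366/110355559 2389304614/110355559; -1879250366/110355559 2588174377/110355559 -1722104150/110355559; 2389304614/110355559 -1722104150/110355559 3497927314/110355559]
step 2: y = z − H·x̄ = [20739756/110355559, -848557147/110355559]
step 2: S = H·P̄·Hᵀ + R = [7230901644/110355559 4277535000/110355559; 4277535000/110355559 27297055093/110355559]
step 2: K = P̄·Hᵀ·S⁻¹ = [-60229161395/135233343699 8397112032/45077781233; 316747969609/811400062194 -39764585959/135233343699; -559090460189/811400062194 11882745548/135233343699]
step 2: x' = x̄ + K·y = [-39012412128/45077781233, 20392960862/45077781233, -62471690163/45077781233]
step 2: P' = (I − K·H)·P̄ = [279087500140/45077781233 2291203216/135233343699 539089573000/135233343699; 2291203216/135233343699 397422743135/405700031097 -313311164785/405700031097; 539089573000/135233343699 -313311164785/405700031097 1367724819689/405700031097]

step 0: x' = [107/195, 649/585, 112/585], P' = [1316/195 4/195 284/65; 4/195 2287/2340 -1799/2340; 284/65 -1799/2340 8503/2340]
step 1: x' = [72982141/110355559, 15134642/110355559, 104433842/110355559], P' = [684545780/110355559 1562808/110355559 440957056/110355559; 1562808/110355559 108172212/110355559 -85466834/110355559; 440957056/110355559 -85466834/110355559 372863946/110355559]
step 2: x' = [-39012412128/45077781233, 20392960862/45077781233, -62471690163/45077781233], P' = [279087500140/45077781233 2291203216/135233343699 539089573000/135233343699; 2291203216/135233343699 397422743135/405700031097 -313311164785/405700031097; 539089573000/135233343699 -313311164785/405700031097 1367724819689/405700031097]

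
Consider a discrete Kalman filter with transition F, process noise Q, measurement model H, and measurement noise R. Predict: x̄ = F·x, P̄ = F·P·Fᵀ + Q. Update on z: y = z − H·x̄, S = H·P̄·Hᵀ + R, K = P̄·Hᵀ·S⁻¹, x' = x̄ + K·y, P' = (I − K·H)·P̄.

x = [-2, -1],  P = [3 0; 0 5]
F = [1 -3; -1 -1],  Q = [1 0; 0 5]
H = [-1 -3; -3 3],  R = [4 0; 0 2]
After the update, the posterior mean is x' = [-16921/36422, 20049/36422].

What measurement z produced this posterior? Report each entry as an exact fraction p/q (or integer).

x̄ = F·x = [1, 3]
P̄ = F·P·Fᵀ + Q = [49 12; 12 13]
S = H·P̄·Hᵀ + R = [242 102; 102 344]
K = P̄·Hᵀ·S⁻¹ = [-8959/36422 -4548/18211; -8925/36422 1482/18211]
x' − x̄ = [-53343/36422, -89217/36422] = K·y
y = (KᵀK)⁻¹·Kᵀ·(x' − x̄) = [9, -3]
z = y + H·x̄ = [9, -3] + [-10, 6] = [-1, 3]

z = [-1, 3]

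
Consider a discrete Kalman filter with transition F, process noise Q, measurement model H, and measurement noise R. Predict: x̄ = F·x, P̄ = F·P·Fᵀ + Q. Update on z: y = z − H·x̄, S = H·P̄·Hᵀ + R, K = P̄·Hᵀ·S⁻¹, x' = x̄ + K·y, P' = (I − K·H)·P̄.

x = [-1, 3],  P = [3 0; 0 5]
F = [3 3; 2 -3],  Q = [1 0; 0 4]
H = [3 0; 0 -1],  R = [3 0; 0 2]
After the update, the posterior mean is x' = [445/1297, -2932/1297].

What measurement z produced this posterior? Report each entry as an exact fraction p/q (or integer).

z = [1, 2]

x̄ = F·x = [6, -11]
P̄ = F·P·Fᵀ + Q = [73 -27; -27 61]
S = H·P̄·Hᵀ + R = [660 81; 81 63]
K = P̄·Hᵀ·S⁻¹ = [430/1297 3/1297; -6/1297 -11233/11673]
x' − x̄ = [-7337/1297, 11335/1297] = K·y
y = (KᵀK)⁻¹·Kᵀ·(x' − x̄) = [-17, -9]
z = y + H·x̄ = [-17, -9] + [18, 11] = [1, 2]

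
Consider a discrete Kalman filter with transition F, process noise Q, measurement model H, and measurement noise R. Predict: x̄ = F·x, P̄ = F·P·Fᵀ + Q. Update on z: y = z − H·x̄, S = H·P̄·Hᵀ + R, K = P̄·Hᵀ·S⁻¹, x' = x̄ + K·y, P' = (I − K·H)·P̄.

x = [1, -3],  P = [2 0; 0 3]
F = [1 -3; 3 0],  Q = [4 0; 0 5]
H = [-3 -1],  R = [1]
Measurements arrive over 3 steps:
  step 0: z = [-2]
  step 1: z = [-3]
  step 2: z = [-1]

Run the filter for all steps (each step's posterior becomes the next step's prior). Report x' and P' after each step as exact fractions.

step 0: x' = [15/17, -200/357], P' = [36/17 -103/17; -103/17 6530/357]
step 1: x' = [30667/89416, 88269/44708], P' = [58819/89416 -74699/44708; -74699/44708 342295/67062]
step 2: x' = [-10641391/19658600, 153254063/58975800], P' = [12912967/19658600 -32811477/19658600; -32811477/19658600 300842861/58975800]

step 0: x̄ = F·x = [10, 3]
step 0: P̄ = F·P·Fᵀ + Q = [33 6; 6 23]
step 0: y = z − H·x̄ = [31]
step 0: S = H·P̄·Hᵀ + R = [357]
step 0: K = P̄·Hᵀ·S⁻¹ = [-5/17; -41/357]
step 0: x' = x̄ + K·y = [15/17, -200/357]
step 0: P' = (I − K·H)·P̄ = [36/17 -103/17; -103/17 6530/357]
step 1: x̄ = F·x = [305/119, 45/17]
step 1: P̄ = F·P·Fᵀ + Q = [24644/119 1035/17; 1035/17 409/17]
step 1: y = z − H·x̄ = [873/119]
step 1: S = H·P̄·Hᵀ + R = [268248/119]
step 1: K = P̄·Hᵀ·S⁻¹ = [-27059/89416; -12299/134124]
step 1: x' = x̄ + K·y = [30667/89416, 88269/44708]
step 1: P' = (I − K·H)·P̄ = [58819/89416 -74699/44708; -74699/44708 342295/67062]
step 2: x̄ = F·x = [-498947/89416, 92001/89416]
step 2: P̄ = F·P·Fᵀ + Q = [5420411/89416 1521039/89416; 1521039/89416 976451/89416]
step 2: y = z − H·x̄ = [-186782/11177]
step 2: S = H·P̄·Hᵀ + R = [7371975/11177]
step 2: K = P̄·Hᵀ·S⁻¹ = [-740928/2457325; -692446/7371975]
step 2: x' = x̄ + K·y = [-10641391/19658600, 153254063/58975800]
step 2: P' = (I − K·H)·P̄ = [12912967/19658600 -32811477/19658600; -32811477/19658600 300842861/58975800]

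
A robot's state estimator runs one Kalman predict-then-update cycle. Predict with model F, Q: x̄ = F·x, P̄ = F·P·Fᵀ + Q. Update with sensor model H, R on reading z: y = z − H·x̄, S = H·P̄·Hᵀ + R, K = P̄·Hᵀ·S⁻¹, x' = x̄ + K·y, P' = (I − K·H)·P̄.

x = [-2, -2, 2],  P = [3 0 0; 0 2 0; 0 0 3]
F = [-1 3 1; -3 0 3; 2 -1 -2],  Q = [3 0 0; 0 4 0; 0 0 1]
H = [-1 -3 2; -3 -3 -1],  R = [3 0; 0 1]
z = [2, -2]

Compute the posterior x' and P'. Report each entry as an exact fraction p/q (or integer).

x' = [-1100/27109, 7404/27109, 29226/27109]
P' = [97686/27109 -75510/27109 -54477/27109; -75510/27109 60706/27109 41076/27109; -54477/27109 41076/27109 40743/27109]

x̄ = F·x = [-2, 12, -6]
P̄ = F·P·Fᵀ + Q = [27 18 -18; 18 58 -36; -18 -36 27]
y = z − H·x̄ = [48, 22]
S = H·P̄·Hᵀ + R = [1272 963; 963 793]
K = P̄·Hᵀ·S⁻¹ = [6630/27109 -12051/27109; -8152/27109 3336/27109; 4245/27109 -540/27109]
x' = x̄ + K·y = [-1100/27109, 7404/27109, 29226/27109]
P' = (I − K·H)·P̄ = [97686/27109 -75510/27109 -54477/27109; -75510/27109 60706/27109 41076/27109; -54477/27109 41076/27109 40743/27109]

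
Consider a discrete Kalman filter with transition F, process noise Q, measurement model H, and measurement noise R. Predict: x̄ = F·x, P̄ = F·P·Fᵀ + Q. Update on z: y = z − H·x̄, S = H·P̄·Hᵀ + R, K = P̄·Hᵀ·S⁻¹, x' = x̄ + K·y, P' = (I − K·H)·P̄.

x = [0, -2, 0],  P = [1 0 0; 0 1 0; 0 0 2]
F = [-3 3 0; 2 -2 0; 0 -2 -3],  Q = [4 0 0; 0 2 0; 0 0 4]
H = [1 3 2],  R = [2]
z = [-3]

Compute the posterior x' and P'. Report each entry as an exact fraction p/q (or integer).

x' = [-17/5, 7/5, -9/5]
P' = [1532/85 -682/85 244/85; -682/85 512/85 -414/85; 244/85 -414/85 528/85]

x̄ = F·x = [-6, 4, 4]
P̄ = F·P·Fᵀ + Q = [22 -12 -6; -12 10 4; -6 4 26]
y = z − H·x̄ = [-17]
S = H·P̄·Hᵀ + R = [170]
K = P̄·Hᵀ·S⁻¹ = [-13/85; 13/85; 29/85]
x' = x̄ + K·y = [-17/5, 7/5, -9/5]
P' = (I − K·H)·P̄ = [1532/85 -682/85 244/85; -682/85 512/85 -414/85; 244/85 -414/85 528/85]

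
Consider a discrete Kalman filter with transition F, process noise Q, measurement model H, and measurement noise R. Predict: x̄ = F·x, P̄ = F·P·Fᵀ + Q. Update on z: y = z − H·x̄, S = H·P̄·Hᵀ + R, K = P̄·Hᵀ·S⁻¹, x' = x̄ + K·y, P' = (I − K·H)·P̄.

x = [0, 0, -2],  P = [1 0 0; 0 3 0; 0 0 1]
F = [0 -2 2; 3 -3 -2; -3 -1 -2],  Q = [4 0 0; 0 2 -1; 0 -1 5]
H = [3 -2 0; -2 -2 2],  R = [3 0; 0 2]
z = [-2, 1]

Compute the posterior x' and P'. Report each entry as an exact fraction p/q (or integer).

x̄ = F·x = [-4, 4, 4]
P̄ = F·P·Fᵀ + Q = [20 14 2; 14 42 3; 2 3 21]
y = z − H·x̄ = [18, -7]
S = H·P̄·Hᵀ + R = [183 20; 20 406]
K = P̄·Hᵀ·S⁻¹ = [7136/36949 -6176/36949; -7466/36949 -9279/36949; -320/36949 2928/36949]
x' = x̄ + K·y = [23884/36949, 78361/36949, 121540/36949]
P' = (I − K·H)·P̄ = [115364/36949 162342/36949 271530/36949; 162342/36949 254712/36949 407775/36949; 271530/36949 407775/36949 682233/36949]

x' = [23884/36949, 78361/36949, 121540/36949]
P' = [115364/36949 162342/36949 271530/36949; 162342/36949 254712/36949 407775/36949; 271530/36949 407775/36949 682233/36949]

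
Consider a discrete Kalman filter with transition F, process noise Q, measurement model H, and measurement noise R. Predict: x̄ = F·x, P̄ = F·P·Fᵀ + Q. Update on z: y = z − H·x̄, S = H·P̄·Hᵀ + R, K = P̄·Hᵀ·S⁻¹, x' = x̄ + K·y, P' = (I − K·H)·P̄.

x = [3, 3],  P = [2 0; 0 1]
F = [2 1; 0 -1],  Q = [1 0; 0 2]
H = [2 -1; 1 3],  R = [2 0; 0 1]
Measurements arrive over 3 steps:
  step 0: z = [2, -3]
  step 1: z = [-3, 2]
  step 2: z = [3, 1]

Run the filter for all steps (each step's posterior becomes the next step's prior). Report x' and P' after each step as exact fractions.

step 0: x' = [1167/1532, -955/766], P' = [571/1532 -59/766; -59/766 45/383]
step 1: x' = [-46585/56479, 55108/56479], P' = [37197/112958 -3716/56479; -3716/56479 6406/56479]
step 2: x' = [8990321/7899838, -487385/3949919], P' = [2580027/7899838 -258183/3949919; -258183/3949919 447726/3949919]

step 0: x̄ = F·x = [9, -3]
step 0: P̄ = F·P·Fᵀ + Q = [10 -1; -1 3]
step 0: y = z − H·x̄ = [-19, -3]
step 0: S = H·P̄·Hᵀ + R = [49 6; 6 32]
step 0: K = P̄·Hᵀ·S⁻¹ = [315/766 217/1532; -52/383 211/766]
step 0: x' = x̄ + K·y = [1167/1532, -955/766]
step 0: P' = (I − K·H)·P̄ = [571/1532 -59/766; -59/766 45/383]
step 1: x̄ = F·x = [106/383, 955/766]
step 1: P̄ = F·P·Fᵀ + Q = [881/383 14/383; 14/383 811/383]
step 1: y = z − H·x̄ = [-1767/766, -1545/766]
step 1: S = H·P̄·Hᵀ + R = [5045/383 -601/383; -601/383 8647/383]
step 1: K = P̄·Hᵀ·S⁻¹ = [40913/112958 14901/112958; -6919/56479 15502/56479]
step 1: x' = x̄ + K·y = [-46585/56479, 55108/56479]
step 1: P' = (I − K·H)·P̄ = [37197/112958 -3716/56479; -3716/56479 6406/56479]
step 2: x̄ = F·x = [-38062/56479, -55108/56479]
step 2: P̄ = F·P·Fᵀ + Q = [122415/56479 1026/56479; 1026/56479 119364/56479]
step 2: y = z − H·x̄ = [190453/56479, 259865/56479]
step 2: S = H·P̄·Hᵀ + R = [717878/56479 -108132/56479; -108132/56479 1259326/56479]
step 2: K = P̄·Hᵀ·S⁻¹ = [1419105/3949919 1030929/7899838; -482046/3949919 1084995/3949919]
step 2: x' = x̄ + K·y = [8990321/7899838, -487385/3949919]
step 2: P' = (I − K·H)·P̄ = [2580027/7899838 -258183/3949919; -258183/3949919 447726/3949919]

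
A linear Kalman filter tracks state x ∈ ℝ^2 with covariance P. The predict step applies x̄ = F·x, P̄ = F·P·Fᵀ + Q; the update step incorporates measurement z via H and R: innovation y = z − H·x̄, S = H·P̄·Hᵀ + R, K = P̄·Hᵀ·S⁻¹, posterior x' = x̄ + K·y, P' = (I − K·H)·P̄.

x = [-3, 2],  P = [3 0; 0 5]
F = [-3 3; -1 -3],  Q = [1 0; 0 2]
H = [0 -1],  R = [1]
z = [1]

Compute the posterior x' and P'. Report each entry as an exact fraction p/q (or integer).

x' = [231/17, -53/51]
P' = [809/17 -12/17; -12/17 50/51]

x̄ = F·x = [15, -3]
P̄ = F·P·Fᵀ + Q = [73 -36; -36 50]
y = z − H·x̄ = [-2]
S = H·P̄·Hᵀ + R = [51]
K = P̄·Hᵀ·S⁻¹ = [12/17; -50/51]
x' = x̄ + K·y = [231/17, -53/51]
P' = (I − K·H)·P̄ = [809/17 -12/17; -12/17 50/51]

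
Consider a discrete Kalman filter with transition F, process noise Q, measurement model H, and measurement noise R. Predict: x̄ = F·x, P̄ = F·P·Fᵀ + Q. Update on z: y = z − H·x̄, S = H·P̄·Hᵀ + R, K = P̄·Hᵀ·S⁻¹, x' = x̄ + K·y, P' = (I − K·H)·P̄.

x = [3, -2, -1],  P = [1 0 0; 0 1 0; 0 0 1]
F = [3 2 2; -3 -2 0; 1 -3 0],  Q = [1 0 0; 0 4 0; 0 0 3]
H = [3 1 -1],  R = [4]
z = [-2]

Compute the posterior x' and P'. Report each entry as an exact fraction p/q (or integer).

x' = [261/65, -145/26, 1113/130]
P' = [202/65 -59/13 223/65; -59/13 317/26 -17/26; 223/65 -17/26 1329/130]

x̄ = F·x = [3, -5, 9]
P̄ = F·P·Fᵀ + Q = [18 -13 -3; -13 17 3; -3 3 13]
y = z − H·x̄ = [3]
S = H·P̄·Hᵀ + R = [130]
K = P̄·Hᵀ·S⁻¹ = [22/65; -5/26; -19/130]
x' = x̄ + K·y = [261/65, -145/26, 1113/130]
P' = (I − K·H)·P̄ = [202/65 -59/13 223/65; -59/13 317/26 -17/26; 223/65 -17/26 1329/130]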